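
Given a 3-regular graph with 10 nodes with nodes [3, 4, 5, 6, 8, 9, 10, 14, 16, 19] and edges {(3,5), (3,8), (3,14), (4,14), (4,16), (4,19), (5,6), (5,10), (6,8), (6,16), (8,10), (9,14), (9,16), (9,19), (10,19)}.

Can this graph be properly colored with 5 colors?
A valid 5-coloring: color 1: [3, 4, 6, 9, 10]; color 2: [5, 8, 14, 16, 19].
(χ(G) = 2 ≤ 5.)

Yes, G is 5-colorable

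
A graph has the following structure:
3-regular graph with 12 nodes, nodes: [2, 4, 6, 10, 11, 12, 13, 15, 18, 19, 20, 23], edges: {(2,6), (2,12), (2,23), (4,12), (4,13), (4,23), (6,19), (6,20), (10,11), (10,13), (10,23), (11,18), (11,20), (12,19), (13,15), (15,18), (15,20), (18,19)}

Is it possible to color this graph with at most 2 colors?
No, G is not 2-colorable

Odd cycle [15, 20, 11, 10, 23, 4, 13] needs 3 colors (χ ≥ 3).
Hence χ(G) ≥ 3 > 2, so no proper 2-coloring exists.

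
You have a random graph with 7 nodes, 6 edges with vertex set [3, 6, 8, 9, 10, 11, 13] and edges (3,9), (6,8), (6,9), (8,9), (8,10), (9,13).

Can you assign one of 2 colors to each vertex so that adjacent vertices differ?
No, G is not 2-colorable

The clique on vertices [6, 8, 9] has size 3 > 2, so it alone needs 3 colors.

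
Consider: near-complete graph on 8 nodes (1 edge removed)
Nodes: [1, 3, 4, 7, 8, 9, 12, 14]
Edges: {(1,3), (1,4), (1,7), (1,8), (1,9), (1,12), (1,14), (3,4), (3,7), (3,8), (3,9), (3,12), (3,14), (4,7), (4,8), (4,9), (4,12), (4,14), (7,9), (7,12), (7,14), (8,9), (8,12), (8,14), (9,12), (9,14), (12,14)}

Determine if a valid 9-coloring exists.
Yes, G is 9-colorable

A valid 9-coloring: color 1: [9]; color 2: [3]; color 3: [14]; color 4: [12]; color 5: [1]; color 6: [4]; color 7: [7, 8].
(χ(G) = 7 ≤ 9.)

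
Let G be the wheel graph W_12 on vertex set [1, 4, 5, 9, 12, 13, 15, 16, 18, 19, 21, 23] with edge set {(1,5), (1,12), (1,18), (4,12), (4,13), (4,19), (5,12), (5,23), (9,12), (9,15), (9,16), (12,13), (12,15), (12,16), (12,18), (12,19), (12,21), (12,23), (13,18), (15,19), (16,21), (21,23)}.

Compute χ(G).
Clique number ω(G) = 3 (lower bound: χ ≥ ω).
Odd cycle [18, 13, 4, 19, 15, 9, 16, 21, 23, 5, 1] needs 3 colors (χ ≥ 3).
Vertex 12 is adjacent to every vertex of [1, 4, 5, 9, 13, 15, 16, 18, 19, 21, 23], which already need 3 colors among themselves, so 12 needs a new color (χ ≥ 4).
The coloring below uses 4 colors, so χ(G) = 4.
A valid 4-coloring: color 1: [12]; color 2: [4, 5, 15, 16, 18]; color 3: [1, 9, 13, 19, 21]; color 4: [23].

χ(G) = 4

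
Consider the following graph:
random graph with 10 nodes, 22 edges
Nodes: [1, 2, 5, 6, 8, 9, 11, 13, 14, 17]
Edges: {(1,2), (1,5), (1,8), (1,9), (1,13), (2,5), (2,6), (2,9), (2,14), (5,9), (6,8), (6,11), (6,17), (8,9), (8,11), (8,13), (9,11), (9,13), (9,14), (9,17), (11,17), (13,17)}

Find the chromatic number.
χ(G) = 4

Clique number ω(G) = 4 (lower bound: χ ≥ ω).
The clique on [1, 8, 9, 13] has size 4, forcing χ ≥ 4, and the coloring below uses 4 colors, so χ(G) = 4.
A valid 4-coloring: color 1: [6, 9]; color 2: [2, 8, 17]; color 3: [1, 11, 14]; color 4: [5, 13].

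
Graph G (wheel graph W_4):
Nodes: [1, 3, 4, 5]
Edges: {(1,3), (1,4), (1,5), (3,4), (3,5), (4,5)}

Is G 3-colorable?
No, G is not 3-colorable

The clique on vertices [1, 3, 4, 5] has size 4 > 3, so it alone needs 4 colors.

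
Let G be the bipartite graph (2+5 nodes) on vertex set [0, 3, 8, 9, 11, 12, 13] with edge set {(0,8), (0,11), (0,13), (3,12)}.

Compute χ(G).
χ(G) = 2

Clique number ω(G) = 2 (lower bound: χ ≥ ω).
The graph is bipartite (no odd cycle), so 2 colors suffice: χ(G) = 2.
A valid 2-coloring: color 1: [0, 9, 12]; color 2: [3, 8, 11, 13].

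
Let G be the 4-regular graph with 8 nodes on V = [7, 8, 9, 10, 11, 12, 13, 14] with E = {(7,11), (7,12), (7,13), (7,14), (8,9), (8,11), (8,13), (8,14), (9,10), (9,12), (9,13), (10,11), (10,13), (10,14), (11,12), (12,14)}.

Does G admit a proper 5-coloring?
Yes, G is 5-colorable

A valid 5-coloring: color 1: [9, 11, 14]; color 2: [7, 8, 10]; color 3: [12, 13].
(χ(G) = 3 ≤ 5.)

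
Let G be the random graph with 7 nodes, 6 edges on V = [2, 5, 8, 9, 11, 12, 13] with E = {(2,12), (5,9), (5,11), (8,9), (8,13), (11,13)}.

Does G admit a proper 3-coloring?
A valid 3-coloring: color 1: [8, 11, 12]; color 2: [2, 9, 13]; color 3: [5].
(χ(G) = 3 ≤ 3.)

Yes, G is 3-colorable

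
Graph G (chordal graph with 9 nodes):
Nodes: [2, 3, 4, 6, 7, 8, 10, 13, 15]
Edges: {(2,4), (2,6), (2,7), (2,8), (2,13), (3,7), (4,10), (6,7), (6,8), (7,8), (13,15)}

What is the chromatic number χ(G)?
χ(G) = 4

Clique number ω(G) = 4 (lower bound: χ ≥ ω).
The clique on [2, 6, 7, 8] has size 4, forcing χ ≥ 4, and the coloring below uses 4 colors, so χ(G) = 4.
A valid 4-coloring: color 1: [2, 3, 10, 15]; color 2: [4, 7, 13]; color 3: [6]; color 4: [8].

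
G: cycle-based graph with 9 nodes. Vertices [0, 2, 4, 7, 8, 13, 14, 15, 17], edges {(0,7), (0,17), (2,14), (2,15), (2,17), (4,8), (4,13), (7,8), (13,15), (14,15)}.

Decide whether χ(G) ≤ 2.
No, G is not 2-colorable

The clique on vertices [2, 14, 15] has size 3 > 2, so it alone needs 3 colors.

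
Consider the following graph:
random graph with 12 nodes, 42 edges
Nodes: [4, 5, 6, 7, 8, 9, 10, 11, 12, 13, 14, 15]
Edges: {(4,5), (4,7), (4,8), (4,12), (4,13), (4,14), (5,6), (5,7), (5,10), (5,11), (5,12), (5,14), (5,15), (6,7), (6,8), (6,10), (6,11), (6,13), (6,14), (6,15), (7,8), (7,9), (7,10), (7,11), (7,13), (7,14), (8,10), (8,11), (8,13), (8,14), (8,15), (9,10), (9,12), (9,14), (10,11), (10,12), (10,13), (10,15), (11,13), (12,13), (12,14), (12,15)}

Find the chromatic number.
χ(G) = 6

Clique number ω(G) = 6 (lower bound: χ ≥ ω).
The clique on [6, 7, 8, 10, 11, 13] has size 6, forcing χ ≥ 6, and the coloring below uses 6 colors, so χ(G) = 6.
A valid 6-coloring: color 1: [10, 14]; color 2: [7, 12]; color 3: [5, 8, 9]; color 4: [4, 6]; color 5: [13, 15]; color 6: [11].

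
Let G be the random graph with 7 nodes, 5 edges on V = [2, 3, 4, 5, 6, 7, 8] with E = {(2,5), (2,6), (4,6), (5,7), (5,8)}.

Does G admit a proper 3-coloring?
Yes, G is 3-colorable

A valid 3-coloring: color 1: [3, 5, 6]; color 2: [2, 4, 7, 8].
(χ(G) = 2 ≤ 3.)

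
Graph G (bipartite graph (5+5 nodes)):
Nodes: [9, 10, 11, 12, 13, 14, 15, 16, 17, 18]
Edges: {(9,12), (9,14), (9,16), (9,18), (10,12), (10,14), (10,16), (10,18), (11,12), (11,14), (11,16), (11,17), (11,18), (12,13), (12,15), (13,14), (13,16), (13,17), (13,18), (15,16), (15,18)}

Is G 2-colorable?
A valid 2-coloring: color 1: [9, 10, 11, 13, 15]; color 2: [12, 14, 16, 17, 18].
(χ(G) = 2 ≤ 2.)

Yes, G is 2-colorable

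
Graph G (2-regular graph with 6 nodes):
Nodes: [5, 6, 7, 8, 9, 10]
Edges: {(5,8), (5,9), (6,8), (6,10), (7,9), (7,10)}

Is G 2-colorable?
Yes, G is 2-colorable

A valid 2-coloring: color 1: [8, 9, 10]; color 2: [5, 6, 7].
(χ(G) = 2 ≤ 2.)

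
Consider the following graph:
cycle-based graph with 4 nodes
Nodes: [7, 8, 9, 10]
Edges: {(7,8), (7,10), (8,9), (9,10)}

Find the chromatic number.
χ(G) = 2

Clique number ω(G) = 2 (lower bound: χ ≥ ω).
The graph is bipartite (no odd cycle), so 2 colors suffice: χ(G) = 2.
A valid 2-coloring: color 1: [8, 10]; color 2: [7, 9].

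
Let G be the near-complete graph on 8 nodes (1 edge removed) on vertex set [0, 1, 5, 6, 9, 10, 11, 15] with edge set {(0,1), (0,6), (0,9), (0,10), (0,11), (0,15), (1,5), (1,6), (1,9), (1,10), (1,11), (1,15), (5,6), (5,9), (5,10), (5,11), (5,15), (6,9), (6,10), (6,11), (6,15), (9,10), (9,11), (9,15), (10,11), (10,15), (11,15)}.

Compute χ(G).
χ(G) = 7

Clique number ω(G) = 7 (lower bound: χ ≥ ω).
The clique on [0, 1, 6, 9, 10, 11, 15] has size 7, forcing χ ≥ 7, and the coloring below uses 7 colors, so χ(G) = 7.
A valid 7-coloring: color 1: [15]; color 2: [11]; color 3: [10]; color 4: [1]; color 5: [9]; color 6: [6]; color 7: [0, 5].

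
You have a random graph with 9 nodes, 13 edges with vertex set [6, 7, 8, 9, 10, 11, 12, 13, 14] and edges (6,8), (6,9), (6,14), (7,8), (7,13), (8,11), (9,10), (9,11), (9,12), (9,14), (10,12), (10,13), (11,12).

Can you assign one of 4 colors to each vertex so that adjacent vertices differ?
A valid 4-coloring: color 1: [8, 9, 13]; color 2: [7, 10, 11, 14]; color 3: [6, 12].
(χ(G) = 3 ≤ 4.)

Yes, G is 4-colorable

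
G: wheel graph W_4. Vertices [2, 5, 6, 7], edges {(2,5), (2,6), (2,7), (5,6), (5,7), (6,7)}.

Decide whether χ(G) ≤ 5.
A valid 5-coloring: color 1: [5]; color 2: [6]; color 3: [7]; color 4: [2].
(χ(G) = 4 ≤ 5.)

Yes, G is 5-colorable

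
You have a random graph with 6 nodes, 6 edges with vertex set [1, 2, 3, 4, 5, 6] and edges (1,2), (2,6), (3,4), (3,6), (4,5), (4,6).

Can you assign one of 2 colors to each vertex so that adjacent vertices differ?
No, G is not 2-colorable

The clique on vertices [3, 4, 6] has size 3 > 2, so it alone needs 3 colors.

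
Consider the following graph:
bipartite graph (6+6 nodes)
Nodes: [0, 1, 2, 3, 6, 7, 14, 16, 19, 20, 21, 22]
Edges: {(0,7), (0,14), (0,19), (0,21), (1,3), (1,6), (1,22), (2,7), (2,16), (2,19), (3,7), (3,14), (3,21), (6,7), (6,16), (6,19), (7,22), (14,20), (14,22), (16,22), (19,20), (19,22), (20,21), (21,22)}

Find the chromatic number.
Clique number ω(G) = 2 (lower bound: χ ≥ ω).
The graph is bipartite (no odd cycle), so 2 colors suffice: χ(G) = 2.
A valid 2-coloring: color 1: [0, 2, 3, 6, 20, 22]; color 2: [1, 7, 14, 16, 19, 21].

χ(G) = 2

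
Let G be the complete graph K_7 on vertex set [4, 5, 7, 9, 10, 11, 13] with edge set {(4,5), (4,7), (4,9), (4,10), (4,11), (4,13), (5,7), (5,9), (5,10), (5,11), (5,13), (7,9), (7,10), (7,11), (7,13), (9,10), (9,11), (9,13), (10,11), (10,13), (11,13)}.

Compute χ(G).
χ(G) = 7

Clique number ω(G) = 7 (lower bound: χ ≥ ω).
The clique on [4, 5, 7, 9, 10, 11, 13] has size 7, forcing χ ≥ 7, and the coloring below uses 7 colors, so χ(G) = 7.
A valid 7-coloring: color 1: [4]; color 2: [9]; color 3: [11]; color 4: [7]; color 5: [10]; color 6: [13]; color 7: [5].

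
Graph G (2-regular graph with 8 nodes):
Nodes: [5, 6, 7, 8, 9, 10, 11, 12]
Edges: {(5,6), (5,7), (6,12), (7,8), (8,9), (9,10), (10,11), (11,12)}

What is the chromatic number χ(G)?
χ(G) = 2

Clique number ω(G) = 2 (lower bound: χ ≥ ω).
The graph is bipartite (no odd cycle), so 2 colors suffice: χ(G) = 2.
A valid 2-coloring: color 1: [5, 8, 10, 12]; color 2: [6, 7, 9, 11].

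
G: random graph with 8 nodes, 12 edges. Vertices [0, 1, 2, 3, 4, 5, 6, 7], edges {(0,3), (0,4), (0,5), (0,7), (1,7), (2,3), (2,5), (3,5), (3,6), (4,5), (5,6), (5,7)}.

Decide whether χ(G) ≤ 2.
The clique on vertices [0, 3, 5] has size 3 > 2, so it alone needs 3 colors.

No, G is not 2-colorable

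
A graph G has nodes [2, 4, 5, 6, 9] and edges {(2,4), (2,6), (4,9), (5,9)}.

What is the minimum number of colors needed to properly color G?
Clique number ω(G) = 2 (lower bound: χ ≥ ω).
The graph is bipartite (no odd cycle), so 2 colors suffice: χ(G) = 2.
A valid 2-coloring: color 1: [2, 9]; color 2: [4, 5, 6].

χ(G) = 2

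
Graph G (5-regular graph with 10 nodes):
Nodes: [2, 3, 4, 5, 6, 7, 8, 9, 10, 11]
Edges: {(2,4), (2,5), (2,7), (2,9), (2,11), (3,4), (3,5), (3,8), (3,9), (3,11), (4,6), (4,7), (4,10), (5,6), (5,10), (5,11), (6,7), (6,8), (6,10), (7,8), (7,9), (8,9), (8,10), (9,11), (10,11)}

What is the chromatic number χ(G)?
Clique number ω(G) = 3 (lower bound: χ ≥ ω).
Odd cycle [6, 8, 9, 2, 4] needs 3 colors (χ ≥ 3).
Vertex 7 is adjacent to every vertex of [2, 4, 6, 8, 9], which already need 3 colors among themselves, so 7 needs a new color (χ ≥ 4).
The coloring below uses 4 colors, so χ(G) = 4.
A valid 4-coloring: color 1: [7, 11]; color 2: [4, 5, 8]; color 3: [2, 3, 10]; color 4: [6, 9].

χ(G) = 4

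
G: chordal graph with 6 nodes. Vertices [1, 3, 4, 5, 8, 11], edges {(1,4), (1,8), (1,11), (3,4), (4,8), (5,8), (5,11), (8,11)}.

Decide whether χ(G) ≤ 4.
Yes, G is 4-colorable

A valid 4-coloring: color 1: [3, 8]; color 2: [4, 11]; color 3: [1, 5].
(χ(G) = 3 ≤ 4.)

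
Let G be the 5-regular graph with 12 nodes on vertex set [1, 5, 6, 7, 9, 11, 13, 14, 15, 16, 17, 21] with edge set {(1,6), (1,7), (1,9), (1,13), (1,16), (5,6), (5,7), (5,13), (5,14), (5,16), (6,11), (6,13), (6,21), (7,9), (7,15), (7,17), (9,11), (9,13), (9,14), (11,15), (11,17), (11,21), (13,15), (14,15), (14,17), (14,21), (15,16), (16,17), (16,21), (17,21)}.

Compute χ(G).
Clique number ω(G) = 3 (lower bound: χ ≥ ω).
The clique on [1, 9, 13] has size 3, forcing χ ≥ 3, and the coloring below uses 3 colors, so χ(G) = 3.
A valid 3-coloring: color 1: [6, 9, 15, 17]; color 2: [1, 5, 21]; color 3: [7, 11, 13, 14, 16].

χ(G) = 3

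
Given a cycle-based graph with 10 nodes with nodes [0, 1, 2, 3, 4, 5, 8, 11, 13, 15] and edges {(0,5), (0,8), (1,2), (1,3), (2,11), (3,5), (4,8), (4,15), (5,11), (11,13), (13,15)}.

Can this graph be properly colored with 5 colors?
A valid 5-coloring: color 1: [3, 8, 11, 15]; color 2: [1, 4, 5, 13]; color 3: [0, 2].
(χ(G) = 3 ≤ 5.)

Yes, G is 5-colorable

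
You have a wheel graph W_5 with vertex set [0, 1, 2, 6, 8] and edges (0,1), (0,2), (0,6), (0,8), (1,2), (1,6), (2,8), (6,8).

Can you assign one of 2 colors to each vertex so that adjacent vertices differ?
No, G is not 2-colorable

The clique on vertices [0, 2, 8] has size 3 > 2, so it alone needs 3 colors.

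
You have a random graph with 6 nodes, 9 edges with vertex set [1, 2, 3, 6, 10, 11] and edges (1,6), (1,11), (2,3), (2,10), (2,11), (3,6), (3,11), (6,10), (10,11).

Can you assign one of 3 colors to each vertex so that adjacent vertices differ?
Yes, G is 3-colorable

A valid 3-coloring: color 1: [6, 11]; color 2: [1, 3, 10]; color 3: [2].
(χ(G) = 3 ≤ 3.)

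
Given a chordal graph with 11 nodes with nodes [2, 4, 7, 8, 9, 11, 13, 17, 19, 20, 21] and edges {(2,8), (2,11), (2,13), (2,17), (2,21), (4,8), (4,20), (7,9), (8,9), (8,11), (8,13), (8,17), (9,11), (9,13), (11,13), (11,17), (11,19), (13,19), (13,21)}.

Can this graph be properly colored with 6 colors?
Yes, G is 6-colorable

A valid 6-coloring: color 1: [4, 7, 11, 21]; color 2: [8, 19, 20]; color 3: [13, 17]; color 4: [2, 9].
(χ(G) = 4 ≤ 6.)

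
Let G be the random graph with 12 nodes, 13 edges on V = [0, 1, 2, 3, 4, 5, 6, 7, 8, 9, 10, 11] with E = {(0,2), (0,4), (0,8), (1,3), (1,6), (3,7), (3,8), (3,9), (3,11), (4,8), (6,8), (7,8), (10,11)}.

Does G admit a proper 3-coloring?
Yes, G is 3-colorable

A valid 3-coloring: color 1: [1, 2, 5, 8, 9, 11]; color 2: [0, 3, 6, 10]; color 3: [4, 7].
(χ(G) = 3 ≤ 3.)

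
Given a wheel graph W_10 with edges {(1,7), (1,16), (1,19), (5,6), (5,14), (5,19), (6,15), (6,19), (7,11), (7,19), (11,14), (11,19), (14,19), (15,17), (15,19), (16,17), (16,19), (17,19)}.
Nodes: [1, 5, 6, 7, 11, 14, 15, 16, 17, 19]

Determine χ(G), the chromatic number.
Clique number ω(G) = 3 (lower bound: χ ≥ ω).
Odd cycle [6, 15, 17, 16, 1, 7, 11, 14, 5] needs 3 colors (χ ≥ 3).
Vertex 19 is adjacent to every vertex of [1, 5, 6, 7, 11, 14, 15, 16, 17], which already need 3 colors among themselves, so 19 needs a new color (χ ≥ 4).
The coloring below uses 4 colors, so χ(G) = 4.
A valid 4-coloring: color 1: [19]; color 2: [1, 6, 14, 17]; color 3: [5, 7, 15, 16]; color 4: [11].

χ(G) = 4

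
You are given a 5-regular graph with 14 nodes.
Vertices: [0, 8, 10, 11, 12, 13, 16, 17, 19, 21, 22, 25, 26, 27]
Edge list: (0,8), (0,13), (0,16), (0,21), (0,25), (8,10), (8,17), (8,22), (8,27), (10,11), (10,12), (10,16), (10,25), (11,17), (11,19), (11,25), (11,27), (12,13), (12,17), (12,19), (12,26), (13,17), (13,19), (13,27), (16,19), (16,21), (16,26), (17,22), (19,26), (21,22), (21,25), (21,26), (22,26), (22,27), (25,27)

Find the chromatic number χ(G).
Clique number ω(G) = 3 (lower bound: χ ≥ ω).
Suppose a proper 3-coloring c exists. The clique [0, 16, 21] takes 3 distinct colors; by symmetry let c(0) = 1, c(16) = 2, c(21) = 3.
- Vertex 25: neighbors [0, 21] already have colors [1, 3] ⇒ c(25) = 2.
- Vertex 26: neighbors [16, 21] already have colors [2, 3] ⇒ c(26) = 1.
- Vertex 19: neighbors [26, 16] already have colors [1, 2] ⇒ c(19) = 3.
- Vertex 11: neighbors [25, 19] already have colors [2, 3] ⇒ c(11) = 1.
- Vertex 12: neighbors [26, 19] already have colors [1, 3] ⇒ c(12) = 2.
- Vertex 13: neighbors [0, 12, 19] already have colors [1, 2, 3] — all 3 colors blocked. Contradiction.
The forced assignments end in a contradiction, so G has no proper 3-coloring (χ ≥ 4).
The coloring below uses 4 colors, so χ(G) = 4.
A valid 4-coloring: color 1: [8, 11, 12, 21]; color 2: [0, 10, 17, 26, 27]; color 3: [19, 22, 25]; color 4: [13, 16].

χ(G) = 4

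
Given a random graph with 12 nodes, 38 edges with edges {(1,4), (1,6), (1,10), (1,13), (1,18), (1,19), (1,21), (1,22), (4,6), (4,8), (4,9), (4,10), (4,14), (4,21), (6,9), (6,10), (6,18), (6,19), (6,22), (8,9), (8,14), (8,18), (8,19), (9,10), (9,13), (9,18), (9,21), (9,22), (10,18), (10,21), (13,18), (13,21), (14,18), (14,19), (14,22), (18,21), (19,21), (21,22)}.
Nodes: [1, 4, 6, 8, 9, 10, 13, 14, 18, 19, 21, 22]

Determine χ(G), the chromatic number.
χ(G) = 4

Clique number ω(G) = 4 (lower bound: χ ≥ ω).
The clique on [1, 10, 18, 21] has size 4, forcing χ ≥ 4, and the coloring below uses 4 colors, so χ(G) = 4.
A valid 4-coloring: color 1: [1, 9, 14]; color 2: [6, 8, 21]; color 3: [4, 18, 19, 22]; color 4: [10, 13].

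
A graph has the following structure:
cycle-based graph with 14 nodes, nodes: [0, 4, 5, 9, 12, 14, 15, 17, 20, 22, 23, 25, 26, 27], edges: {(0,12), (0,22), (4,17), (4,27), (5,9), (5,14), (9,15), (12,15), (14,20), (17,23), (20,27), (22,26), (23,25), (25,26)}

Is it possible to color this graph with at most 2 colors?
A valid 2-coloring: color 1: [0, 4, 5, 15, 20, 23, 26]; color 2: [9, 12, 14, 17, 22, 25, 27].
(χ(G) = 2 ≤ 2.)

Yes, G is 2-colorable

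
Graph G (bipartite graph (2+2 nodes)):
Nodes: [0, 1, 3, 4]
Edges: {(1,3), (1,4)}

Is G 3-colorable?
Yes, G is 3-colorable

A valid 3-coloring: color 1: [0, 1]; color 2: [3, 4].
(χ(G) = 2 ≤ 3.)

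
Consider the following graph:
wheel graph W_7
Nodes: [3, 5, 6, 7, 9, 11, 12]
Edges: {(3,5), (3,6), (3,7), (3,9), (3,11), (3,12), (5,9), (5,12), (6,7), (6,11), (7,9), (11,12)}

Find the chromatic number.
χ(G) = 3

Clique number ω(G) = 3 (lower bound: χ ≥ ω).
The clique on [3, 11, 12] has size 3, forcing χ ≥ 3, and the coloring below uses 3 colors, so χ(G) = 3.
A valid 3-coloring: color 1: [3]; color 2: [5, 7, 11]; color 3: [6, 9, 12].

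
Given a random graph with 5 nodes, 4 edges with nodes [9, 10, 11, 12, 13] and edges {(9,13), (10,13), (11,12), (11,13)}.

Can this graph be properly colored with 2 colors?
Yes, G is 2-colorable

A valid 2-coloring: color 1: [12, 13]; color 2: [9, 10, 11].
(χ(G) = 2 ≤ 2.)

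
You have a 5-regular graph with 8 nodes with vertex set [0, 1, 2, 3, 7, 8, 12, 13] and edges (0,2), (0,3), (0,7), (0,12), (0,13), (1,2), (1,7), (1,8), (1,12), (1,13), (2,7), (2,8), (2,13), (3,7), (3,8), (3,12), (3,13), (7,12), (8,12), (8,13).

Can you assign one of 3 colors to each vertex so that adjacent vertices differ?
The clique on vertices [0, 3, 7, 12] has size 4 > 3, so it alone needs 4 colors.

No, G is not 3-colorable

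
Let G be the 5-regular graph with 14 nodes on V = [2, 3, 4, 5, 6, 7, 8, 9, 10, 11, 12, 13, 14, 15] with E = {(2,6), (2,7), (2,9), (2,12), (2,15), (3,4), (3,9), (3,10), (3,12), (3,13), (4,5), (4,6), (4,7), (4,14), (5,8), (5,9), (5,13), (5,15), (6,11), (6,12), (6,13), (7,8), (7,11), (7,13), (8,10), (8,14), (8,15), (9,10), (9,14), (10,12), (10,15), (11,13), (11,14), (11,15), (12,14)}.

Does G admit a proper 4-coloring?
A valid 4-coloring: color 1: [5, 6, 7, 10, 14]; color 2: [4, 9, 12, 13, 15]; color 3: [2, 3, 8, 11].
(χ(G) = 3 ≤ 4.)

Yes, G is 4-colorable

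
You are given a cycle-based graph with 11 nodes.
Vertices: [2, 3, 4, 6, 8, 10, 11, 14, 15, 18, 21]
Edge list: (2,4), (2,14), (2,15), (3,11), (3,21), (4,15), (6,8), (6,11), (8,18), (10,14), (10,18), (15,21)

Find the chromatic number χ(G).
Clique number ω(G) = 3 (lower bound: χ ≥ ω).
The clique on [2, 4, 15] has size 3, forcing χ ≥ 3, and the coloring below uses 3 colors, so χ(G) = 3.
A valid 3-coloring: color 1: [3, 6, 14, 15, 18]; color 2: [2, 8, 10, 11, 21]; color 3: [4].

χ(G) = 3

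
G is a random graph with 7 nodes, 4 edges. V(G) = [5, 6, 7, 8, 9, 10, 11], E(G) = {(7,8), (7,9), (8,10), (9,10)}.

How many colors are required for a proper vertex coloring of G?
Clique number ω(G) = 2 (lower bound: χ ≥ ω).
The graph is bipartite (no odd cycle), so 2 colors suffice: χ(G) = 2.
A valid 2-coloring: color 1: [5, 6, 7, 10, 11]; color 2: [8, 9].

χ(G) = 2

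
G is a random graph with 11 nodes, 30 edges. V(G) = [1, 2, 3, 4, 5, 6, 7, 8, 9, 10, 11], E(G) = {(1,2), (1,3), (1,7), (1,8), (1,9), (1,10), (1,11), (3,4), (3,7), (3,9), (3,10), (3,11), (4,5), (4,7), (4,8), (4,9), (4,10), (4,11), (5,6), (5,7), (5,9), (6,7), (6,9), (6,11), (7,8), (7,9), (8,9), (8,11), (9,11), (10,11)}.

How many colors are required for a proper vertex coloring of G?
χ(G) = 4

Clique number ω(G) = 4 (lower bound: χ ≥ ω).
The clique on [1, 8, 9, 11] has size 4, forcing χ ≥ 4, and the coloring below uses 4 colors, so χ(G) = 4.
A valid 4-coloring: color 1: [2, 9, 10]; color 2: [1, 4, 6]; color 3: [7, 11]; color 4: [3, 5, 8].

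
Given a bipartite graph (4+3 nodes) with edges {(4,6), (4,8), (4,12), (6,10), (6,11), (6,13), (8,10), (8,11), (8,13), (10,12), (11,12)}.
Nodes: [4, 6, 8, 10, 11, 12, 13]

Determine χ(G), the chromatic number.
Clique number ω(G) = 2 (lower bound: χ ≥ ω).
The graph is bipartite (no odd cycle), so 2 colors suffice: χ(G) = 2.
A valid 2-coloring: color 1: [6, 8, 12]; color 2: [4, 10, 11, 13].

χ(G) = 2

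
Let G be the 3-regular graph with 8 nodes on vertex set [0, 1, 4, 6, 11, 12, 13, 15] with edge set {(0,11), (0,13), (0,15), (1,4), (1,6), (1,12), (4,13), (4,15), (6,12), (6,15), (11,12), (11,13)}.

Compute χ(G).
χ(G) = 3

Clique number ω(G) = 3 (lower bound: χ ≥ ω).
The clique on [0, 11, 13] has size 3, forcing χ ≥ 3, and the coloring below uses 3 colors, so χ(G) = 3.
A valid 3-coloring: color 1: [0, 4, 12]; color 2: [1, 11, 15]; color 3: [6, 13].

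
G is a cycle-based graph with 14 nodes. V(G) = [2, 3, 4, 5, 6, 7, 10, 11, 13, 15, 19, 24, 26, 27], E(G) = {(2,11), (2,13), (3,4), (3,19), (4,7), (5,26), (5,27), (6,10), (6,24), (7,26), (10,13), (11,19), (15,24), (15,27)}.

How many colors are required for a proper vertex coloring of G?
Clique number ω(G) = 2 (lower bound: χ ≥ ω).
The graph is bipartite (no odd cycle), so 2 colors suffice: χ(G) = 2.
A valid 2-coloring: color 1: [2, 4, 10, 19, 24, 26, 27]; color 2: [3, 5, 6, 7, 11, 13, 15].

χ(G) = 2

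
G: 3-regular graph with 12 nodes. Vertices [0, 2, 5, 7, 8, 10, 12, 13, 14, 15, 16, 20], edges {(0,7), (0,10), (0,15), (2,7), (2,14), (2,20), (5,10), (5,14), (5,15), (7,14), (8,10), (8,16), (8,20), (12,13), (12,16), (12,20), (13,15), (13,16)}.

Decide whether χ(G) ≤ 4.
A valid 4-coloring: color 1: [0, 14, 16, 20]; color 2: [5, 7, 8, 13]; color 3: [2, 10, 12, 15].
(χ(G) = 3 ≤ 4.)

Yes, G is 4-colorable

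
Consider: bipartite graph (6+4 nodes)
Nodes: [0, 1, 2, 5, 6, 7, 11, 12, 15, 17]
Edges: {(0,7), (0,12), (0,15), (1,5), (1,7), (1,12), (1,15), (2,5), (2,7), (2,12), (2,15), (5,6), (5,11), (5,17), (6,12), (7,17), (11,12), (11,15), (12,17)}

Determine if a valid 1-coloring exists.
Edge (0,15) forces its endpoints to differ, so 1 color is not enough.

No, G is not 1-colorable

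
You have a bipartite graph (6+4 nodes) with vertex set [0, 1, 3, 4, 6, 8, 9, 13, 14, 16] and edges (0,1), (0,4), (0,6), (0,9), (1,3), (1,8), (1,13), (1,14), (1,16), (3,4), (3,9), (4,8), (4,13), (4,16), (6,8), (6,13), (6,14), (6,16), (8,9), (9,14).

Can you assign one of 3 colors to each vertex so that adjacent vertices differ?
A valid 3-coloring: color 1: [1, 4, 6, 9]; color 2: [0, 3, 8, 13, 14, 16].
(χ(G) = 2 ≤ 3.)

Yes, G is 3-colorable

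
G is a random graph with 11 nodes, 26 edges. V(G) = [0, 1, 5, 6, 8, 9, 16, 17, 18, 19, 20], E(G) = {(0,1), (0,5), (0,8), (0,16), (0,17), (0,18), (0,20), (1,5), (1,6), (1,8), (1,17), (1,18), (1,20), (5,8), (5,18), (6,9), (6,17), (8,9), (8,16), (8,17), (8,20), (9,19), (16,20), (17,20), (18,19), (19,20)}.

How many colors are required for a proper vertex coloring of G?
Clique number ω(G) = 5 (lower bound: χ ≥ ω).
The clique on [0, 1, 8, 17, 20] has size 5, forcing χ ≥ 5, and the coloring below uses 5 colors, so χ(G) = 5.
A valid 5-coloring: color 1: [6, 8, 18]; color 2: [1, 16, 19]; color 3: [0, 9]; color 4: [5, 20]; color 5: [17].

χ(G) = 5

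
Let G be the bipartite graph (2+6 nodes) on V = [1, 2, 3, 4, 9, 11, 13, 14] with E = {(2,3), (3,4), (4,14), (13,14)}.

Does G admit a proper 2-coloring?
Yes, G is 2-colorable

A valid 2-coloring: color 1: [1, 3, 9, 11, 14]; color 2: [2, 4, 13].
(χ(G) = 2 ≤ 2.)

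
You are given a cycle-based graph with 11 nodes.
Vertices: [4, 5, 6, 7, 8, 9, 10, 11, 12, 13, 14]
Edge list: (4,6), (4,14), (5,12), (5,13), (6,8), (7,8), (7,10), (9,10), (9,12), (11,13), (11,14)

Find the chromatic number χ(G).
Clique number ω(G) = 2 (lower bound: χ ≥ ω).
Odd cycle [9, 10, 7, 8, 6, 4, 14, 11, 13, 5, 12] needs 3 colors (χ ≥ 3).
The coloring below uses 3 colors, so χ(G) = 3.
A valid 3-coloring: color 1: [5, 6, 7, 9, 14]; color 2: [4, 8, 10, 11, 12]; color 3: [13].

χ(G) = 3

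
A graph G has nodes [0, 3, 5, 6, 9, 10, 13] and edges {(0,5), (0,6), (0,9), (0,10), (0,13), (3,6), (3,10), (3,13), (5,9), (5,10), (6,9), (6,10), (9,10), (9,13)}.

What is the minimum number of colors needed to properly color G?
Clique number ω(G) = 4 (lower bound: χ ≥ ω).
The clique on [0, 5, 9, 10] has size 4, forcing χ ≥ 4, and the coloring below uses 4 colors, so χ(G) = 4.
A valid 4-coloring: color 1: [3, 9]; color 2: [0]; color 3: [10, 13]; color 4: [5, 6].

χ(G) = 4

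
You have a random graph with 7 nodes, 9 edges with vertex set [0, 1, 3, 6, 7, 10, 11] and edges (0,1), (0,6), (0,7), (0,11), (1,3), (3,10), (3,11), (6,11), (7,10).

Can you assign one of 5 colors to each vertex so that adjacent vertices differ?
Yes, G is 5-colorable

A valid 5-coloring: color 1: [0, 3]; color 2: [1, 10, 11]; color 3: [6, 7].
(χ(G) = 3 ≤ 5.)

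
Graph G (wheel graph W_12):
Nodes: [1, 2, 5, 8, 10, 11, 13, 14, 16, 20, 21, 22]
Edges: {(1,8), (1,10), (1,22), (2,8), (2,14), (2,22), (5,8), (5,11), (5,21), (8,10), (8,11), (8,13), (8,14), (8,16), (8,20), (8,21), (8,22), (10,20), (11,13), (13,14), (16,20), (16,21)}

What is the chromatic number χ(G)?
χ(G) = 4

Clique number ω(G) = 3 (lower bound: χ ≥ ω).
Odd cycle [1, 10, 20, 16, 21, 5, 11, 13, 14, 2, 22] needs 3 colors (χ ≥ 3).
Vertex 8 is adjacent to every vertex of [1, 2, 5, 10, 11, 13, 14, 16, 20, 21, 22], which already need 3 colors among themselves, so 8 needs a new color (χ ≥ 4).
The coloring below uses 4 colors, so χ(G) = 4.
A valid 4-coloring: color 1: [8]; color 2: [1, 2, 11, 20, 21]; color 3: [5, 10, 13, 16, 22]; color 4: [14].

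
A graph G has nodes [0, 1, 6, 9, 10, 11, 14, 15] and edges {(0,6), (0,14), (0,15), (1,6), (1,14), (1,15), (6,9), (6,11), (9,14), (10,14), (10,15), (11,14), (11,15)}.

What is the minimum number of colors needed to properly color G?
χ(G) = 2

Clique number ω(G) = 2 (lower bound: χ ≥ ω).
The graph is bipartite (no odd cycle), so 2 colors suffice: χ(G) = 2.
A valid 2-coloring: color 1: [6, 14, 15]; color 2: [0, 1, 9, 10, 11].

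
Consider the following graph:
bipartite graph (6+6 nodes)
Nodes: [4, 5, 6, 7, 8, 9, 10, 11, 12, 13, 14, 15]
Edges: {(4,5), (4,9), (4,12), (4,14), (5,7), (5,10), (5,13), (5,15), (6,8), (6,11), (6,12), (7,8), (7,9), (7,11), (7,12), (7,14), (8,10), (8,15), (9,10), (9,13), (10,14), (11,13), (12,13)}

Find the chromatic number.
Clique number ω(G) = 2 (lower bound: χ ≥ ω).
The graph is bipartite (no odd cycle), so 2 colors suffice: χ(G) = 2.
A valid 2-coloring: color 1: [4, 6, 7, 10, 13, 15]; color 2: [5, 8, 9, 11, 12, 14].

χ(G) = 2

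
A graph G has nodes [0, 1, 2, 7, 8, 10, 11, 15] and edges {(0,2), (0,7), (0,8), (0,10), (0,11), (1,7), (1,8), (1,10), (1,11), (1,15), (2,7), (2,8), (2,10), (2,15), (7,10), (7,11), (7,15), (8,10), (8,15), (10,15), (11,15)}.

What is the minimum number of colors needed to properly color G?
Clique number ω(G) = 4 (lower bound: χ ≥ ω).
The clique on [1, 8, 10, 15] has size 4, forcing χ ≥ 4, and the coloring below uses 4 colors, so χ(G) = 4.
A valid 4-coloring: color 1: [0, 15]; color 2: [10, 11]; color 3: [7, 8]; color 4: [1, 2].

χ(G) = 4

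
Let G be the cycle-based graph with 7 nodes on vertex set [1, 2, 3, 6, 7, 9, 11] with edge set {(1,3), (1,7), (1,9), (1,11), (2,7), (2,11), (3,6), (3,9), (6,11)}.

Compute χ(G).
Clique number ω(G) = 3 (lower bound: χ ≥ ω).
The clique on [1, 3, 9] has size 3, forcing χ ≥ 3, and the coloring below uses 3 colors, so χ(G) = 3.
A valid 3-coloring: color 1: [1, 2, 6]; color 2: [3, 7, 11]; color 3: [9].

χ(G) = 3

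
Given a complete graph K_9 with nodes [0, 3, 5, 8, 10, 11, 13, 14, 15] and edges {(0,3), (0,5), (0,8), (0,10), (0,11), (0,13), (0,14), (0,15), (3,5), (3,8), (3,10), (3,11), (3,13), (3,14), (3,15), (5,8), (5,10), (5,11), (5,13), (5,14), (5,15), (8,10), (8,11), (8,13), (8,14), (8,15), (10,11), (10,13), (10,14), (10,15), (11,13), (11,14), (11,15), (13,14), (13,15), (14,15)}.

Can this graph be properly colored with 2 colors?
The clique on vertices [0, 3, 5, 8, 10, 11, 13, 14, 15] has size 9 > 2, so it alone needs 9 colors.

No, G is not 2-colorable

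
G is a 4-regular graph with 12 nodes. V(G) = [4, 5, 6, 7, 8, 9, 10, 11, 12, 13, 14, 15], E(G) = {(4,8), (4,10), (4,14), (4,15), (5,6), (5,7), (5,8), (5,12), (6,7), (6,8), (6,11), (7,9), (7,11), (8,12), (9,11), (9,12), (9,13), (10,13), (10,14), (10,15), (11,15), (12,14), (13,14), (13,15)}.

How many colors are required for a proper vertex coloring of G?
χ(G) = 4

Clique number ω(G) = 3 (lower bound: χ ≥ ω).
Suppose a proper 3-coloring c exists. The clique [4, 10, 14] takes 3 distinct colors; by symmetry let c(4) = 1, c(10) = 2, c(14) = 3.
- Vertex 13: neighbors [10, 14] already have colors [2, 3] ⇒ c(13) = 1.
- Vertex 15: neighbors [4, 10] already have colors [1, 2] ⇒ c(15) = 3.
- Vertex 8: neighbors [4] already have colors [1]; try each remaining color.
- Case c(8) = 2:
  - Vertex 12: neighbors [8, 14] already have colors [2, 3] ⇒ c(12) = 1.
  - Vertex 5: neighbors [12, 8] already have colors [1, 2] ⇒ c(5) = 3.
  - Vertex 6: neighbors [8, 5] already have colors [2, 3] ⇒ c(6) = 1.
  - Vertex 7: neighbors [6, 5] already have colors [1, 3] ⇒ c(7) = 2.
  - Vertex 11: neighbors [6, 7, 15] already have colors [1, 2, 3] — all 3 colors blocked. Contradiction.
- Case c(8) = 3:
  - Vertex 5: neighbors [8] already have colors [3]; try each remaining color.
  - Case c(5) = 1:
    - Vertex 6: neighbors [5, 8] already have colors [1, 3] ⇒ c(6) = 2.
    - Vertex 7: neighbors [5, 6] already have colors [1, 2] ⇒ c(7) = 3.
    - Vertex 9: neighbors [13, 7] already have colors [1, 3] ⇒ c(9) = 2.
    - Vertex 12: neighbors [5, 9, 8] already have colors [1, 2, 3] — all 3 colors blocked. Contradiction.
  - Case c(5) = 2:
    - Vertex 6: neighbors [5, 8] already have colors [2, 3] ⇒ c(6) = 1.
    - Vertex 7: neighbors [6, 5] already have colors [1, 2] ⇒ c(7) = 3.
    - Vertex 9: neighbors [13, 7] already have colors [1, 3] ⇒ c(9) = 2.
    - Vertex 11: neighbors [6, 9, 7] already have colors [1, 2, 3] — all 3 colors blocked. Contradiction.
Every case ends in a contradiction, so G has no proper 3-coloring (χ ≥ 4).
The coloring below uses 4 colors, so χ(G) = 4.
A valid 4-coloring: color 1: [6, 9, 14, 15]; color 2: [7, 8, 10]; color 3: [4, 5, 11, 13]; color 4: [12].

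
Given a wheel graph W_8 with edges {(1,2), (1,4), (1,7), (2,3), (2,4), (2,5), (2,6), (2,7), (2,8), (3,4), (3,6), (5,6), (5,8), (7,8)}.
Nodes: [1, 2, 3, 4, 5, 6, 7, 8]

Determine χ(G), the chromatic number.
χ(G) = 4

Clique number ω(G) = 3 (lower bound: χ ≥ ω).
Odd cycle [8, 7, 1, 4, 3, 6, 5] needs 3 colors (χ ≥ 3).
Vertex 2 is adjacent to every vertex of [1, 3, 4, 5, 6, 7, 8], which already need 3 colors among themselves, so 2 needs a new color (χ ≥ 4).
The coloring below uses 4 colors, so χ(G) = 4.
A valid 4-coloring: color 1: [2]; color 2: [1, 6, 8]; color 3: [4, 5, 7]; color 4: [3].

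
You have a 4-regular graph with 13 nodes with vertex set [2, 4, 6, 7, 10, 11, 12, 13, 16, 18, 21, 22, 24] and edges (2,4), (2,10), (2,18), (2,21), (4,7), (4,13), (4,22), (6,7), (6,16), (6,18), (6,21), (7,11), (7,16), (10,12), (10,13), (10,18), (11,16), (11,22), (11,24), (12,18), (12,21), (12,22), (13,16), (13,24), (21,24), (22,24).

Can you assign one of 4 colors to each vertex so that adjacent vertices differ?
A valid 4-coloring: color 1: [7, 10, 21, 22]; color 2: [4, 12, 16, 24]; color 3: [11, 13, 18]; color 4: [2, 6].
(χ(G) = 3 ≤ 4.)

Yes, G is 4-colorable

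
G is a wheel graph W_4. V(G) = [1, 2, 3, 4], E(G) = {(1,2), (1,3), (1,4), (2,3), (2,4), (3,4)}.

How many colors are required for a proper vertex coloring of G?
χ(G) = 4

Clique number ω(G) = 4 (lower bound: χ ≥ ω).
The clique on [1, 2, 3, 4] has size 4, forcing χ ≥ 4, and the coloring below uses 4 colors, so χ(G) = 4.
A valid 4-coloring: color 1: [1]; color 2: [4]; color 3: [3]; color 4: [2].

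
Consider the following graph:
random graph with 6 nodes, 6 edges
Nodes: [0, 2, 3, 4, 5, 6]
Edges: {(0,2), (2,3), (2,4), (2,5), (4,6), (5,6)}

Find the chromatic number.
Clique number ω(G) = 2 (lower bound: χ ≥ ω).
The graph is bipartite (no odd cycle), so 2 colors suffice: χ(G) = 2.
A valid 2-coloring: color 1: [2, 6]; color 2: [0, 3, 4, 5].

χ(G) = 2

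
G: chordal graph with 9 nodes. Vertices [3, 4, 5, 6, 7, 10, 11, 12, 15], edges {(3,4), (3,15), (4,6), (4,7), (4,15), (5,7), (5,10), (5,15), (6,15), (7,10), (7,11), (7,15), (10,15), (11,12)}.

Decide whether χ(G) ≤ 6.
A valid 6-coloring: color 1: [11, 15]; color 2: [3, 6, 7, 12]; color 3: [4, 5]; color 4: [10].
(χ(G) = 4 ≤ 6.)

Yes, G is 6-colorable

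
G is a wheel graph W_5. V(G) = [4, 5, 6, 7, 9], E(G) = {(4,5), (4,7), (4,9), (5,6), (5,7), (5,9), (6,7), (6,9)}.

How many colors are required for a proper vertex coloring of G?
Clique number ω(G) = 3 (lower bound: χ ≥ ω).
The clique on [4, 5, 9] has size 3, forcing χ ≥ 3, and the coloring below uses 3 colors, so χ(G) = 3.
A valid 3-coloring: color 1: [5]; color 2: [7, 9]; color 3: [4, 6].

χ(G) = 3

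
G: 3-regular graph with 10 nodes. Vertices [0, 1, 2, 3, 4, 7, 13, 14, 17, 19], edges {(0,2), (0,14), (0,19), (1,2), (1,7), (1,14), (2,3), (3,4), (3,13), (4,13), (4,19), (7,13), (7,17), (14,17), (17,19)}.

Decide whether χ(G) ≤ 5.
Yes, G is 5-colorable

A valid 5-coloring: color 1: [2, 13, 14, 19]; color 2: [0, 1, 3, 17]; color 3: [4, 7].
(χ(G) = 3 ≤ 5.)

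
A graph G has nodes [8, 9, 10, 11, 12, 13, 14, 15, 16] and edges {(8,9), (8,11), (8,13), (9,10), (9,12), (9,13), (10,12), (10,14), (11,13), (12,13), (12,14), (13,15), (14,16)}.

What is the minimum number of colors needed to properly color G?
χ(G) = 3

Clique number ω(G) = 3 (lower bound: χ ≥ ω).
The clique on [9, 10, 12] has size 3, forcing χ ≥ 3, and the coloring below uses 3 colors, so χ(G) = 3.
A valid 3-coloring: color 1: [10, 13, 16]; color 2: [8, 12, 15]; color 3: [9, 11, 14].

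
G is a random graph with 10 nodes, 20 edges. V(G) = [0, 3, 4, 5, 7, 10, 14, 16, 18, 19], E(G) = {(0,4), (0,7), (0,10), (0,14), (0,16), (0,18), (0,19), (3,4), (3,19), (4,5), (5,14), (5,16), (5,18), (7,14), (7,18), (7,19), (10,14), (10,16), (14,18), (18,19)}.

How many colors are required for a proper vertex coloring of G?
Clique number ω(G) = 4 (lower bound: χ ≥ ω).
The clique on [0, 7, 18, 19] has size 4, forcing χ ≥ 4, and the coloring below uses 4 colors, so χ(G) = 4.
A valid 4-coloring: color 1: [0, 3, 5]; color 2: [4, 10, 18]; color 3: [14, 16, 19]; color 4: [7].

χ(G) = 4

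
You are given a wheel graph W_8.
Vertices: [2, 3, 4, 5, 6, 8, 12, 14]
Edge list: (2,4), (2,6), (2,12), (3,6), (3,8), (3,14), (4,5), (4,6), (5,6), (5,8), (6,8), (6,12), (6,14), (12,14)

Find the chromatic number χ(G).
χ(G) = 4

Clique number ω(G) = 3 (lower bound: χ ≥ ω).
Odd cycle [14, 3, 8, 5, 4, 2, 12] needs 3 colors (χ ≥ 3).
Vertex 6 is adjacent to every vertex of [2, 3, 4, 5, 8, 12, 14], which already need 3 colors among themselves, so 6 needs a new color (χ ≥ 4).
The coloring below uses 4 colors, so χ(G) = 4.
A valid 4-coloring: color 1: [6]; color 2: [2, 8, 14]; color 3: [3, 5, 12]; color 4: [4].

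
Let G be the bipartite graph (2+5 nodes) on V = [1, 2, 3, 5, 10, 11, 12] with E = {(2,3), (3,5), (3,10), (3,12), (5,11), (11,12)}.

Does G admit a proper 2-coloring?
A valid 2-coloring: color 1: [1, 3, 11]; color 2: [2, 5, 10, 12].
(χ(G) = 2 ≤ 2.)

Yes, G is 2-colorable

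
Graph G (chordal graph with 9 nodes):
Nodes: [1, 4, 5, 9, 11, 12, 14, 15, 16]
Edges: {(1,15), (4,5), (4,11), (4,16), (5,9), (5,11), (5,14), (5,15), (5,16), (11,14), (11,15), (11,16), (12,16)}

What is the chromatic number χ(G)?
Clique number ω(G) = 4 (lower bound: χ ≥ ω).
The clique on [4, 5, 11, 16] has size 4, forcing χ ≥ 4, and the coloring below uses 4 colors, so χ(G) = 4.
A valid 4-coloring: color 1: [1, 5, 12]; color 2: [9, 11]; color 3: [14, 15, 16]; color 4: [4].

χ(G) = 4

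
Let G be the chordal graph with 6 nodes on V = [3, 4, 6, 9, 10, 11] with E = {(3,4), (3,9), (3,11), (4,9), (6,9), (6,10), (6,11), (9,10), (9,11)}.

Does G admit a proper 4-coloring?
A valid 4-coloring: color 1: [9]; color 2: [3, 6]; color 3: [4, 10, 11].
(χ(G) = 3 ≤ 4.)

Yes, G is 4-colorable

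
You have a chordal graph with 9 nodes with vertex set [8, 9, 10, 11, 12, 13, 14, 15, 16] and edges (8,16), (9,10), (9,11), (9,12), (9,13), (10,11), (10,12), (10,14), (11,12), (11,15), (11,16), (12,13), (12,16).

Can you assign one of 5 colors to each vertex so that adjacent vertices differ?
Yes, G is 5-colorable

A valid 5-coloring: color 1: [8, 12, 14, 15]; color 2: [11, 13]; color 3: [10, 16]; color 4: [9].
(χ(G) = 4 ≤ 5.)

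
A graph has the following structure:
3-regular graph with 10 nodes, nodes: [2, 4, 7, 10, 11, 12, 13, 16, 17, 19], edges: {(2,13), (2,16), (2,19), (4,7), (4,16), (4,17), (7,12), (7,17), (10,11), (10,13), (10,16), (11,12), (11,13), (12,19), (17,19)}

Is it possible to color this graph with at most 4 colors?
A valid 4-coloring: color 1: [11, 16, 17]; color 2: [4, 13, 19]; color 3: [2, 7, 10]; color 4: [12].
(χ(G) = 3 ≤ 4.)

Yes, G is 4-colorable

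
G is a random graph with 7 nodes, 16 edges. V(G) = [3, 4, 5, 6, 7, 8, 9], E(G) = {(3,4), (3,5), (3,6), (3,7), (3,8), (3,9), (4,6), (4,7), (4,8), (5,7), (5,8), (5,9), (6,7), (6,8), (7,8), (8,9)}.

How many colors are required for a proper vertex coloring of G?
Clique number ω(G) = 5 (lower bound: χ ≥ ω).
The clique on [3, 4, 6, 7, 8] has size 5, forcing χ ≥ 5, and the coloring below uses 5 colors, so χ(G) = 5.
A valid 5-coloring: color 1: [3]; color 2: [8]; color 3: [7, 9]; color 4: [4, 5]; color 5: [6].

χ(G) = 5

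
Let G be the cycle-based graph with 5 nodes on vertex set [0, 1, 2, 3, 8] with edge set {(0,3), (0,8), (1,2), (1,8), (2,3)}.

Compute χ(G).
Clique number ω(G) = 2 (lower bound: χ ≥ ω).
Odd cycle [8, 0, 3, 2, 1] needs 3 colors (χ ≥ 3).
The coloring below uses 3 colors, so χ(G) = 3.
A valid 3-coloring: color 1: [2, 8]; color 2: [0, 1]; color 3: [3].

χ(G) = 3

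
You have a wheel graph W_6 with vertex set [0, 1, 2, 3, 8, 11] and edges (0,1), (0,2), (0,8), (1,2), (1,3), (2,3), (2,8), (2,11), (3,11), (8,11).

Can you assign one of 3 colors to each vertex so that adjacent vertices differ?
No, G is not 3-colorable

Odd cycle [11, 8, 0, 1, 3] needs 3 colors (χ ≥ 3).
Vertex 2 is adjacent to every vertex of [0, 1, 3, 8, 11], which already need 3 colors among themselves, so 2 needs a new color (χ ≥ 4).
Hence χ(G) ≥ 4 > 3, so no proper 3-coloring exists.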